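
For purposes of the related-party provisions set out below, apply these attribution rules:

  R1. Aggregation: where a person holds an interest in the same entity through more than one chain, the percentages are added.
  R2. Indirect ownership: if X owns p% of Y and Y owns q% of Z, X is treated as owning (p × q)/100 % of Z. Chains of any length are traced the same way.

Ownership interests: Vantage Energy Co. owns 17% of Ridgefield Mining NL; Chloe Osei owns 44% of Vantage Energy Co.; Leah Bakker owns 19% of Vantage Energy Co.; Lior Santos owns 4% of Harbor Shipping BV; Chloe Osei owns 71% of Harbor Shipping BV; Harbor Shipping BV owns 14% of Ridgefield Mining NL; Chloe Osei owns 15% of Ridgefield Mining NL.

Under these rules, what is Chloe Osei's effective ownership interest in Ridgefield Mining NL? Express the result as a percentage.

Chain via Vantage Energy Co. (R2): 44% × 17% = 7.48% of Ridgefield Mining NL.
Chain via Harbor Shipping BV (R2): 71% × 14% = 9.94% of Ridgefield Mining NL.
Direct interest in Ridgefield Mining NL: 15%.
Aggregating (R1): 7.48% + 9.94% + 15% = 32.42%.

32.42%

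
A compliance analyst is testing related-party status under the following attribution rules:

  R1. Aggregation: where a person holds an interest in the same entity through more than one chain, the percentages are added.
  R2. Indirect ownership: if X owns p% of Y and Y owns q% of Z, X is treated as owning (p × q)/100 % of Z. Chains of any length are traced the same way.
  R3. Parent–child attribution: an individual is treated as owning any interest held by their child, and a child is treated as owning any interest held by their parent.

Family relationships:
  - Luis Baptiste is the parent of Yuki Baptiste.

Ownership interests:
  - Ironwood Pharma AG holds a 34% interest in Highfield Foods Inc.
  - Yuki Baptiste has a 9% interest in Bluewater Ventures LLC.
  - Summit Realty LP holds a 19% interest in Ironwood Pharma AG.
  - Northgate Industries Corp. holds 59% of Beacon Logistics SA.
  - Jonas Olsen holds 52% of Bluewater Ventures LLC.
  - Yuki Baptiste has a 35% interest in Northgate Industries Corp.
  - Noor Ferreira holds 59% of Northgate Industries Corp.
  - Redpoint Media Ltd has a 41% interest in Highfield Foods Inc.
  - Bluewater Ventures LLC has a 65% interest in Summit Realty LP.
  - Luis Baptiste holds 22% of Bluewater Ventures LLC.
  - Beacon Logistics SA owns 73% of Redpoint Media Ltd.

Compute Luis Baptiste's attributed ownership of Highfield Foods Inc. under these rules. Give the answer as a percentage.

By parent–child attribution (R3), Luis Baptiste is treated as also owning Yuki Baptiste's interest in Bluewater Ventures LLC, giving 22% + 9% = 31%.
By parent–child attribution (R3), Luis Baptiste is treated as owning Yuki Baptiste's 35% interest in Northgate Industries Corp.
Chain via Bluewater Ventures LLC → Summit Realty LP → Ironwood Pharma AG (R2): 31% × 65% × 19% × 34% = 1.30169% of Highfield Foods Inc.
Chain via Northgate Industries Corp. → Beacon Logistics SA → Redpoint Media Ltd (R2): 35% × 59% × 73% × 41% = 6.180545% of Highfield Foods Inc.
Aggregating (R1): 1.30169% + 6.180545% = 7.482235%.

7.482235%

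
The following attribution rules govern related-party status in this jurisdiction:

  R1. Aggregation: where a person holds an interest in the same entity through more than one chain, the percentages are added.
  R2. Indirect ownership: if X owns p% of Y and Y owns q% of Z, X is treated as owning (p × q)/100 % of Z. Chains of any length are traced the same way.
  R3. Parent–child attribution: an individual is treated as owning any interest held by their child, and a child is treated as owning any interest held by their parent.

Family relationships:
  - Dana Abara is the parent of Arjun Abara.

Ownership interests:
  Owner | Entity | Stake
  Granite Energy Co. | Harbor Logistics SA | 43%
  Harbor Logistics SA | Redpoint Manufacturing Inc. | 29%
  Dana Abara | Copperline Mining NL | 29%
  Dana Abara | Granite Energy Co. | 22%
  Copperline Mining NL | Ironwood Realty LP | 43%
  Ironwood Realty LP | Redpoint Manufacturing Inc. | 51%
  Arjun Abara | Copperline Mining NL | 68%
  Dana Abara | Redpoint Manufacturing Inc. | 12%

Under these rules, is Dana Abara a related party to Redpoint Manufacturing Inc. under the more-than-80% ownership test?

No

By parent–child attribution (R3), Dana Abara is treated as also owning Arjun Abara's interest in Copperline Mining NL, giving 29% + 68% = 97%.
Chain via Granite Energy Co. → Harbor Logistics SA (R2): 22% × 43% × 29% = 2.7434% of Redpoint Manufacturing Inc.
Chain via Copperline Mining NL → Ironwood Realty LP (R2): 97% × 43% × 51% = 21.2721% of Redpoint Manufacturing Inc.
Direct interest in Redpoint Manufacturing Inc: 12%.
Aggregating (R1): 2.7434% + 21.2721% + 12% = 36.0155%.
36.0155% does not exceed the 80% threshold, so Dana is not a related party to Redpoint Manufacturing Inc.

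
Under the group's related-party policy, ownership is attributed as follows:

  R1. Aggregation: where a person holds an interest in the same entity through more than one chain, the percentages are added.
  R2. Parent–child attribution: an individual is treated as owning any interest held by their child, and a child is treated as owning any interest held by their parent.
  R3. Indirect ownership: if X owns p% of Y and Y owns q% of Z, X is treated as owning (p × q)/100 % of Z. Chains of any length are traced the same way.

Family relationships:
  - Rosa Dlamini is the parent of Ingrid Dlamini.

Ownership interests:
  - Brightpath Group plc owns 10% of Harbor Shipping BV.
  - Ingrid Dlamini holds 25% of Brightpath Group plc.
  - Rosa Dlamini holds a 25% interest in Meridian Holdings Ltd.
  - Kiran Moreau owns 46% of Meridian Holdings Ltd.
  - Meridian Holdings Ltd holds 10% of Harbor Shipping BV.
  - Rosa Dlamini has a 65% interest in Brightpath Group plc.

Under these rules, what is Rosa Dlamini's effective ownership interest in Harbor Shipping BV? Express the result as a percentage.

11.5%

By parent–child attribution (R2), Rosa Dlamini is treated as also owning Ingrid Dlamini's interest in Brightpath Group plc, giving 65% + 25% = 90%.
Chain via Brightpath Group plc (R3): 90% × 10% = 9% of Harbor Shipping BV.
Chain via Meridian Holdings Ltd (R3): 25% × 10% = 2.5% of Harbor Shipping BV.
Aggregating (R1): 9% + 2.5% = 11.5%.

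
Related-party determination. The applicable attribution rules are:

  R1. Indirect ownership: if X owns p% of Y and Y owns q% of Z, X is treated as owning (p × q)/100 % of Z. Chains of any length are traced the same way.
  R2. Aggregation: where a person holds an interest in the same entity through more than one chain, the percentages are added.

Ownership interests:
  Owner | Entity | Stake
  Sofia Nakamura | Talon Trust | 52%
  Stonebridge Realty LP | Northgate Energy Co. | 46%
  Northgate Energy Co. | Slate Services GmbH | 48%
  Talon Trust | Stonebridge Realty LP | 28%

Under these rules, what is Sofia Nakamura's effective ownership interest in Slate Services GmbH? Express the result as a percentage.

Chain via Talon Trust → Stonebridge Realty LP → Northgate Energy Co. (R1): 52% × 28% × 46% × 48% = 3.214848% of Slate Services GmbH.

3.214848%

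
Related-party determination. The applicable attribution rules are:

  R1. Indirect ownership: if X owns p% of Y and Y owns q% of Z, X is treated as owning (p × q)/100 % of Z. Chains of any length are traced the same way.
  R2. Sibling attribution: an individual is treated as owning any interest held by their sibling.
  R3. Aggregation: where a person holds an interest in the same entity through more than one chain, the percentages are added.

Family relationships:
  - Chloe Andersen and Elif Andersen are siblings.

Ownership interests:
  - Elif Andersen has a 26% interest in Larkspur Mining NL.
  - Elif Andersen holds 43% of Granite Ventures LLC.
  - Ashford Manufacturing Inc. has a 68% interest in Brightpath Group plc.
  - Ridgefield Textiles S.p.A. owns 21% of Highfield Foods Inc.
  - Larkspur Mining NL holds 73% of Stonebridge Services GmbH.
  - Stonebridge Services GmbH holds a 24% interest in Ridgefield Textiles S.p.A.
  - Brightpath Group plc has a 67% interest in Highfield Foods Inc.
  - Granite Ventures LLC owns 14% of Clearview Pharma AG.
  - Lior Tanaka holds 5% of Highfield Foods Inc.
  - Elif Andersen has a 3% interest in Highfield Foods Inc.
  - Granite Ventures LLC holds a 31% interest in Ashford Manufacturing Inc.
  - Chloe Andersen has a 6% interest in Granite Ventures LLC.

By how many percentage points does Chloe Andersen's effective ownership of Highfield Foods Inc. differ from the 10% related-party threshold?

By sibling attribution (R2), Chloe Andersen is treated as also owning Elif Andersen's interest in Granite Ventures LLC, giving 6% + 43% = 49%.
By sibling attribution (R2), Chloe Andersen is treated as owning Elif Andersen's 26% interest in Larkspur Mining NL.
By sibling attribution (R2), Chloe Andersen is treated as owning Elif Andersen's 3% interest in Highfield Foods Inc.
Chain via Granite Ventures LLC → Ashford Manufacturing Inc. → Brightpath Group plc (R1): 49% × 31% × 68% × 67% = 6.920564% of Highfield Foods Inc.
Chain via Larkspur Mining NL → Stonebridge Services GmbH → Ridgefield Textiles S.p.A. (R1): 26% × 73% × 24% × 21% = 0.956592% of Highfield Foods Inc.
Direct interest in Highfield Foods Inc: 3%.
Aggregating (R3): 6.920564% + 0.956592% + 3% = 10.877156%.
10.877156% exceeds the 10% threshold by 0.877156 percentage points.

0.877156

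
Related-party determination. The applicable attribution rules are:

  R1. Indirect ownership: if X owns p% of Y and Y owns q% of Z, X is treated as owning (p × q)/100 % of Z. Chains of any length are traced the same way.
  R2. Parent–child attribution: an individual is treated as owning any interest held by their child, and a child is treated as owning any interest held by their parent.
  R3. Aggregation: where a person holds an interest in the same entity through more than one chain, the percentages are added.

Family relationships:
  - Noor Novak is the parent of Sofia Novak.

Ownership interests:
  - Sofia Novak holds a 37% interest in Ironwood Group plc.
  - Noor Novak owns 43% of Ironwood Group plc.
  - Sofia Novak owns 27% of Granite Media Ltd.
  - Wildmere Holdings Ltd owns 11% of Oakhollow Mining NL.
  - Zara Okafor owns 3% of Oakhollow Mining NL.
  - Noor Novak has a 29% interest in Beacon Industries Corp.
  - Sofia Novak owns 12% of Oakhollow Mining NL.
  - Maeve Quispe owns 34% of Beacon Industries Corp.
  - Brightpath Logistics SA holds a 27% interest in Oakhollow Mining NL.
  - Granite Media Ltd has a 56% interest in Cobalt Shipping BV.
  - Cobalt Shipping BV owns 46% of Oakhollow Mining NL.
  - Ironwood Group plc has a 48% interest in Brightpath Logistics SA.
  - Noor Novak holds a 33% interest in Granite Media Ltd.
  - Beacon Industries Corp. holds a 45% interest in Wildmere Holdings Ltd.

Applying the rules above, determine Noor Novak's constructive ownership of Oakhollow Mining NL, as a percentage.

39.2595%

By parent–child attribution (R2), Noor Novak is treated as also owning Sofia Novak's interest in Ironwood Group plc, giving 43% + 37% = 80%.
By parent–child attribution (R2), Noor Novak is treated as also owning Sofia Novak's interest in Granite Media Ltd, giving 33% + 27% = 60%.
By parent–child attribution (R2), Noor Novak is treated as owning Sofia Novak's 12% interest in Oakhollow Mining NL.
Chain via Ironwood Group plc → Brightpath Logistics SA (R1): 80% × 48% × 27% = 10.368% of Oakhollow Mining NL.
Chain via Beacon Industries Corp. → Wildmere Holdings Ltd (R1): 29% × 45% × 11% = 1.4355% of Oakhollow Mining NL.
Chain via Granite Media Ltd → Cobalt Shipping BV (R1): 60% × 56% × 46% = 15.456% of Oakhollow Mining NL.
Direct interest in Oakhollow Mining NL: 12%.
Aggregating (R3): 10.368% + 1.4355% + 15.456% + 12% = 39.2595%.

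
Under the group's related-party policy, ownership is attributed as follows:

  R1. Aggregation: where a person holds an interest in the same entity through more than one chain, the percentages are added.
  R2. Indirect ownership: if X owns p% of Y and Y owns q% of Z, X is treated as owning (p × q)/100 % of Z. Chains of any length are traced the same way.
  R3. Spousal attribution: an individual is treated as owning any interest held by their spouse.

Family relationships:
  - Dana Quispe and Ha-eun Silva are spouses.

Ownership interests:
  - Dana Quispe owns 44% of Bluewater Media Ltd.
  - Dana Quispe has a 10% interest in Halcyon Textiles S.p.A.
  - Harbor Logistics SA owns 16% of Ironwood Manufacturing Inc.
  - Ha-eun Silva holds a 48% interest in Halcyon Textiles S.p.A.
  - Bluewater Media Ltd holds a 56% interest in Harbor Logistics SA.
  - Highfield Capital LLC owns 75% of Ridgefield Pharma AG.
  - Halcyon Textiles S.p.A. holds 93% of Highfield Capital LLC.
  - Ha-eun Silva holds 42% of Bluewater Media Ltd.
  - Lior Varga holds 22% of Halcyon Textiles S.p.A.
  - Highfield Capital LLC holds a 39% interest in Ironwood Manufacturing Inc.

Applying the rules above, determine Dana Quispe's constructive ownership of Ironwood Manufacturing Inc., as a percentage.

28.7422%

By spousal attribution (R3), Dana Quispe is treated as also owning Ha-eun Silva's interest in Halcyon Textiles S.p.A, giving 10% + 48% = 58%.
By spousal attribution (R3), Dana Quispe is treated as also owning Ha-eun Silva's interest in Bluewater Media Ltd, giving 44% + 42% = 86%.
Chain via Halcyon Textiles S.p.A. → Highfield Capital LLC (R2): 58% × 93% × 39% = 21.0366% of Ironwood Manufacturing Inc.
Chain via Bluewater Media Ltd → Harbor Logistics SA (R2): 86% × 56% × 16% = 7.7056% of Ironwood Manufacturing Inc.
Aggregating (R1): 21.0366% + 7.7056% = 28.7422%.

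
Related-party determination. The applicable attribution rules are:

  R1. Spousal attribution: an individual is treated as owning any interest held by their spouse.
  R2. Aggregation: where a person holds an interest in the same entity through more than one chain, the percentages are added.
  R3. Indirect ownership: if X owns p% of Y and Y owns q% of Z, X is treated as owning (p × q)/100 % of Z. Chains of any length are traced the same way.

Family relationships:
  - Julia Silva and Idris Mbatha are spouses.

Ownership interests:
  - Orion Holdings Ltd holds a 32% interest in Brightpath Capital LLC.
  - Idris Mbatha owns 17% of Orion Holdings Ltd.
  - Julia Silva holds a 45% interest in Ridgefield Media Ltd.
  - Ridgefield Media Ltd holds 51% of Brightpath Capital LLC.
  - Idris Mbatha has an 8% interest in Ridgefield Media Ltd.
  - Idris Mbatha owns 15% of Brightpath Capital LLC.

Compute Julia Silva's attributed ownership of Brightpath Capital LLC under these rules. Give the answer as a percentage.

47.47%

By spousal attribution (R1), Julia Silva is treated as also owning Idris Mbatha's interest in Ridgefield Media Ltd, giving 45% + 8% = 53%.
By spousal attribution (R1), Julia Silva is treated as owning Idris Mbatha's 17% interest in Orion Holdings Ltd.
By spousal attribution (R1), Julia Silva is treated as owning Idris Mbatha's 15% interest in Brightpath Capital LLC.
Chain via Ridgefield Media Ltd (R3): 53% × 51% = 27.03% of Brightpath Capital LLC.
Chain via Orion Holdings Ltd (R3): 17% × 32% = 5.44% of Brightpath Capital LLC.
Direct interest in Brightpath Capital LLC: 15%.
Aggregating (R2): 27.03% + 5.44% + 15% = 47.47%.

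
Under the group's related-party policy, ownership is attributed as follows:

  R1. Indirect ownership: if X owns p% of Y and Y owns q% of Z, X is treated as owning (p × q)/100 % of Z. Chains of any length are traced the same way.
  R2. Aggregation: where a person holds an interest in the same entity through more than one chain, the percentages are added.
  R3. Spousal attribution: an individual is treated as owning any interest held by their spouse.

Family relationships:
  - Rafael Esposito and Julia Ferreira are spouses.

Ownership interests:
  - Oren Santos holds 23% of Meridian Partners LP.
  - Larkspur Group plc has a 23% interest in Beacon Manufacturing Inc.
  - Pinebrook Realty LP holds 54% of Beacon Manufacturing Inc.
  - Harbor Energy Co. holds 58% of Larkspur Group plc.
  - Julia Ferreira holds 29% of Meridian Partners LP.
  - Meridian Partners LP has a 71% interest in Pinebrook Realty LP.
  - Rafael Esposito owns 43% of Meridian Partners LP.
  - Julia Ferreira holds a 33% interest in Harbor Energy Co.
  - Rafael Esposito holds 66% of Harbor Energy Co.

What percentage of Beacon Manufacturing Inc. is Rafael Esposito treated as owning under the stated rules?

By spousal attribution (R3), Rafael Esposito is treated as also owning Julia Ferreira's interest in Meridian Partners LP, giving 43% + 29% = 72%.
By spousal attribution (R3), Rafael Esposito is treated as also owning Julia Ferreira's interest in Harbor Energy Co, giving 66% + 33% = 99%.
Chain via Meridian Partners LP → Pinebrook Realty LP (R1): 72% × 71% × 54% = 27.6048% of Beacon Manufacturing Inc.
Chain via Harbor Energy Co. → Larkspur Group plc (R1): 99% × 58% × 23% = 13.2066% of Beacon Manufacturing Inc.
Aggregating (R2): 27.6048% + 13.2066% = 40.8114%.

40.8114%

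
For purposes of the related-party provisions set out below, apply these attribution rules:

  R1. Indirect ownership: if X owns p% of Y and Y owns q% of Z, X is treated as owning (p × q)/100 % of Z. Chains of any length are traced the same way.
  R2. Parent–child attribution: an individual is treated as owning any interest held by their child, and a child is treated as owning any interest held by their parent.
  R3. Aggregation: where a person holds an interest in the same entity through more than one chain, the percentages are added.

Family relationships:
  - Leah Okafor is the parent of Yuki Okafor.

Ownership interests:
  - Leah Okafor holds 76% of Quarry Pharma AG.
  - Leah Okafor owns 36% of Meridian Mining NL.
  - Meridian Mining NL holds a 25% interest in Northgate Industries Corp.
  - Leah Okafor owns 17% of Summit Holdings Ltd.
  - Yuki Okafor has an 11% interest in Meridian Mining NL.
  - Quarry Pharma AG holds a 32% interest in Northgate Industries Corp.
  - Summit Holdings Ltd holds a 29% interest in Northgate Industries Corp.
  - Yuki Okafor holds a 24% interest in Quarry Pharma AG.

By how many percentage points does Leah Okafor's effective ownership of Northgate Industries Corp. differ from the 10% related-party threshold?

38.68

By parent–child attribution (R2), Leah Okafor is treated as also owning Yuki Okafor's interest in Meridian Mining NL, giving 36% + 11% = 47%.
By parent–child attribution (R2), Leah Okafor is treated as also owning Yuki Okafor's interest in Quarry Pharma AG, giving 76% + 24% = 100%.
Chain via Meridian Mining NL (R1): 47% × 25% = 11.75% of Northgate Industries Corp.
Chain via Quarry Pharma AG (R1): 100% × 32% = 32% of Northgate Industries Corp.
Chain via Summit Holdings Ltd (R1): 17% × 29% = 4.93% of Northgate Industries Corp.
Aggregating (R3): 11.75% + 32% + 4.93% = 48.68%.
48.68% exceeds the 10% threshold by 38.68 percentage points.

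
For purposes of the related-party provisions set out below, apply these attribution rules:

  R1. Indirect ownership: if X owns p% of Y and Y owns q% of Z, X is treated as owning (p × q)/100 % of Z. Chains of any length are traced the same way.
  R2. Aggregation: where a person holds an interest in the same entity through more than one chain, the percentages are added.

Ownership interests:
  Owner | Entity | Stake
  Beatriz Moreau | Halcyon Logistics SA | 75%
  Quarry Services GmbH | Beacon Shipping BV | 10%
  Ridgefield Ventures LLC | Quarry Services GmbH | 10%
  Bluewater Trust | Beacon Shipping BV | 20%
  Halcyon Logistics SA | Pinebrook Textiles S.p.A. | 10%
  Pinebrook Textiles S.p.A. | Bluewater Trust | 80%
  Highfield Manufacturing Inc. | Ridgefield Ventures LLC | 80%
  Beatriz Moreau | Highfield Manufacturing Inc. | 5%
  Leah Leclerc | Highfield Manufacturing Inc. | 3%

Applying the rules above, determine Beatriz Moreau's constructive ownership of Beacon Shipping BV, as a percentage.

1.24%

Chain via Highfield Manufacturing Inc. → Ridgefield Ventures LLC → Quarry Services GmbH (R1): 5% × 80% × 10% × 10% = 0.04% of Beacon Shipping BV.
Chain via Halcyon Logistics SA → Pinebrook Textiles S.p.A. → Bluewater Trust (R1): 75% × 10% × 80% × 20% = 1.2% of Beacon Shipping BV.
Aggregating (R2): 0.04% + 1.2% = 1.24%.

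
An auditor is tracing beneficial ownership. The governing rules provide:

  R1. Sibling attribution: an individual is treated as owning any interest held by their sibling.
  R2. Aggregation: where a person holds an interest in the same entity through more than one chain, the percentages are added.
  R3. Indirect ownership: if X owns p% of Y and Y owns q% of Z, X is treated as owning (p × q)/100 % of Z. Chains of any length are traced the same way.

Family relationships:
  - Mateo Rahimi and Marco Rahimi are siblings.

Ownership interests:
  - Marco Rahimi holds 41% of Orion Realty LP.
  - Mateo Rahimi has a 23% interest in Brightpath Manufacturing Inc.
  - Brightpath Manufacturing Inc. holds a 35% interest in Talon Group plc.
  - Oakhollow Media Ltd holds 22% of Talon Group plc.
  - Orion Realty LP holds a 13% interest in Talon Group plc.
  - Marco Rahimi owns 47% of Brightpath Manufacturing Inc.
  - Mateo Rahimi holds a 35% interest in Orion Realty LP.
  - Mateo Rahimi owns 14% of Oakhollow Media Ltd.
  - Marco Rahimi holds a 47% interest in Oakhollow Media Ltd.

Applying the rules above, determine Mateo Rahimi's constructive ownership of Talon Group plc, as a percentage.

By sibling attribution (R1), Mateo Rahimi is treated as also owning Marco Rahimi's interest in Orion Realty LP, giving 35% + 41% = 76%.
By sibling attribution (R1), Mateo Rahimi is treated as also owning Marco Rahimi's interest in Oakhollow Media Ltd, giving 14% + 47% = 61%.
By sibling attribution (R1), Mateo Rahimi is treated as also owning Marco Rahimi's interest in Brightpath Manufacturing Inc, giving 23% + 47% = 70%.
Chain via Orion Realty LP (R3): 76% × 13% = 9.88% of Talon Group plc.
Chain via Oakhollow Media Ltd (R3): 61% × 22% = 13.42% of Talon Group plc.
Chain via Brightpath Manufacturing Inc. (R3): 70% × 35% = 24.5% of Talon Group plc.
Aggregating (R2): 9.88% + 13.42% + 24.5% = 47.8%.

47.8%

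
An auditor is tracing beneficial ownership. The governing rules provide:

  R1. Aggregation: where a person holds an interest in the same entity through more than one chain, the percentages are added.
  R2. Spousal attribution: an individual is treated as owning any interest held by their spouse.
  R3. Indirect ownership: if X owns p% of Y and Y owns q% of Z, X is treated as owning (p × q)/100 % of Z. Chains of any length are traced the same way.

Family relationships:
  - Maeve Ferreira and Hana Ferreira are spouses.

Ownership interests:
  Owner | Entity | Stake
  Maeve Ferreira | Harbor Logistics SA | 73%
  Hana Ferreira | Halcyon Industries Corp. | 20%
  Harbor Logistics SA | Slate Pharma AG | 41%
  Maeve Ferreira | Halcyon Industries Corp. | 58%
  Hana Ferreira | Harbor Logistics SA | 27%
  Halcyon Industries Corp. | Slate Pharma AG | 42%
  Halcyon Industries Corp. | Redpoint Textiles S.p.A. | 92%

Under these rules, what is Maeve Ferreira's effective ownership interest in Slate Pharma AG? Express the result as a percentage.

73.76%

By spousal attribution (R2), Maeve Ferreira is treated as also owning Hana Ferreira's interest in Halcyon Industries Corp, giving 58% + 20% = 78%.
By spousal attribution (R2), Maeve Ferreira is treated as also owning Hana Ferreira's interest in Harbor Logistics SA, giving 73% + 27% = 100%.
Chain via Halcyon Industries Corp. (R3): 78% × 42% = 32.76% of Slate Pharma AG.
Chain via Harbor Logistics SA (R3): 100% × 41% = 41% of Slate Pharma AG.
Aggregating (R1): 32.76% + 41% = 73.76%.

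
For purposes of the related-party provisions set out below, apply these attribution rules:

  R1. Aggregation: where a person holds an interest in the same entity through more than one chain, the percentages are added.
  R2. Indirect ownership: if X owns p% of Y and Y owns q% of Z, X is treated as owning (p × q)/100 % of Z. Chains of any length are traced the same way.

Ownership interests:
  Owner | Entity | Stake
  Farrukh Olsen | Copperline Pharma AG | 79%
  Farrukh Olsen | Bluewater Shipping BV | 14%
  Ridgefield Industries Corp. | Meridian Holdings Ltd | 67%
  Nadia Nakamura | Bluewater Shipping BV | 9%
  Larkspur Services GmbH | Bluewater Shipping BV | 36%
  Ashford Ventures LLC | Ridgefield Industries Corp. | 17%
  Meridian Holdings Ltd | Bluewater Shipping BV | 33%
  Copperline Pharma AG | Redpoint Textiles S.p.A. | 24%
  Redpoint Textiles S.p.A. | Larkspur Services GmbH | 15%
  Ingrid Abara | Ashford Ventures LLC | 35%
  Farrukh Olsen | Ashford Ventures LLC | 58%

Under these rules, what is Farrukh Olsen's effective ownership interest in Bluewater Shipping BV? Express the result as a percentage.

17.203886%

Chain via Ashford Ventures LLC → Ridgefield Industries Corp. → Meridian Holdings Ltd (R2): 58% × 17% × 67% × 33% = 2.180046% of Bluewater Shipping BV.
Chain via Copperline Pharma AG → Redpoint Textiles S.p.A. → Larkspur Services GmbH (R2): 79% × 24% × 15% × 36% = 1.02384% of Bluewater Shipping BV.
Direct interest in Bluewater Shipping BV: 14%.
Aggregating (R1): 2.180046% + 1.02384% + 14% = 17.203886%.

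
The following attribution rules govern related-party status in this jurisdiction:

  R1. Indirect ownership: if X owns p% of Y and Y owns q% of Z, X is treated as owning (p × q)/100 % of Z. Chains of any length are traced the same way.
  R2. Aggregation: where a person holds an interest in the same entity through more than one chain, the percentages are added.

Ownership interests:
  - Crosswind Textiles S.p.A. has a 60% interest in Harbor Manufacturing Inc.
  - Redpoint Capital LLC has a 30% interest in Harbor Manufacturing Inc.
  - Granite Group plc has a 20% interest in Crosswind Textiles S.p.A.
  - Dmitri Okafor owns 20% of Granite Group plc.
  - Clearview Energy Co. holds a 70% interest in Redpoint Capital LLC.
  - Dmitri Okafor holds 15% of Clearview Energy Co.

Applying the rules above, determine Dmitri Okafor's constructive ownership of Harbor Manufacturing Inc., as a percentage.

Chain via Clearview Energy Co. → Redpoint Capital LLC (R1): 15% × 70% × 30% = 3.15% of Harbor Manufacturing Inc.
Chain via Granite Group plc → Crosswind Textiles S.p.A. (R1): 20% × 20% × 60% = 2.4% of Harbor Manufacturing Inc.
Aggregating (R2): 3.15% + 2.4% = 5.55%.

5.55%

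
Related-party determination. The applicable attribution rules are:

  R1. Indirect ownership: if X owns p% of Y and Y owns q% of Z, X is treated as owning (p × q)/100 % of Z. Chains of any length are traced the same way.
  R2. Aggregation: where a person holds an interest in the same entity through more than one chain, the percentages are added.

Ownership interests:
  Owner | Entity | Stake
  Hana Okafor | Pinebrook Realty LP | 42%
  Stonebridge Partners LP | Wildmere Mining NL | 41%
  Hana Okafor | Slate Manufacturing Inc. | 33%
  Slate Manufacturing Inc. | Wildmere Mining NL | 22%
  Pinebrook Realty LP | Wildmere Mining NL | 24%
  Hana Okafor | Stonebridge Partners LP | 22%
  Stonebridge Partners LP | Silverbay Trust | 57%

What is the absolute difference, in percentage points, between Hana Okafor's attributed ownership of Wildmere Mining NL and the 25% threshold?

Chain via Slate Manufacturing Inc. (R1): 33% × 22% = 7.26% of Wildmere Mining NL.
Chain via Stonebridge Partners LP (R1): 22% × 41% = 9.02% of Wildmere Mining NL.
Chain via Pinebrook Realty LP (R1): 42% × 24% = 10.08% of Wildmere Mining NL.
Aggregating (R2): 7.26% + 9.02% + 10.08% = 26.36%.
26.36% exceeds the 25% threshold by 1.36 percentage points.

1.36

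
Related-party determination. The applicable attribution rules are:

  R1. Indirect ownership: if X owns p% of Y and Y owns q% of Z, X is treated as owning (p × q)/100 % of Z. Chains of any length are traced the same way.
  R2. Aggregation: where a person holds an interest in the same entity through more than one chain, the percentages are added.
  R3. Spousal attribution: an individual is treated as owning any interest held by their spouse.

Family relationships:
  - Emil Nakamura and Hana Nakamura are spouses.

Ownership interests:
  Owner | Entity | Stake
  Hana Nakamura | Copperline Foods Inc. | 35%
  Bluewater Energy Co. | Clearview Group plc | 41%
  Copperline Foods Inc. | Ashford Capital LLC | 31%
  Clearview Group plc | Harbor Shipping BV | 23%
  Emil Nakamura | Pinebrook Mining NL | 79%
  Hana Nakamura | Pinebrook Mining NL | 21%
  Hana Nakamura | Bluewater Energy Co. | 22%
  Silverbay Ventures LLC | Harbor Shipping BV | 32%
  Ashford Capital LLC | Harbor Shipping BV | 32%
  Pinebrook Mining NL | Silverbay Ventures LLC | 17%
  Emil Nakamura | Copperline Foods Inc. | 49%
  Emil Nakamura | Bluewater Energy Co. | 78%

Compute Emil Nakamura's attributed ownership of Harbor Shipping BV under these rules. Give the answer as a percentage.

23.2028%

By spousal attribution (R3), Emil Nakamura is treated as also owning Hana Nakamura's interest in Bluewater Energy Co, giving 78% + 22% = 100%.
By spousal attribution (R3), Emil Nakamura is treated as also owning Hana Nakamura's interest in Copperline Foods Inc, giving 49% + 35% = 84%.
By spousal attribution (R3), Emil Nakamura is treated as also owning Hana Nakamura's interest in Pinebrook Mining NL, giving 79% + 21% = 100%.
Chain via Bluewater Energy Co. → Clearview Group plc (R1): 100% × 41% × 23% = 9.43% of Harbor Shipping BV.
Chain via Copperline Foods Inc. → Ashford Capital LLC (R1): 84% × 31% × 32% = 8.3328% of Harbor Shipping BV.
Chain via Pinebrook Mining NL → Silverbay Ventures LLC (R1): 100% × 17% × 32% = 5.44% of Harbor Shipping BV.
Aggregating (R2): 9.43% + 8.3328% + 5.44% = 23.2028%.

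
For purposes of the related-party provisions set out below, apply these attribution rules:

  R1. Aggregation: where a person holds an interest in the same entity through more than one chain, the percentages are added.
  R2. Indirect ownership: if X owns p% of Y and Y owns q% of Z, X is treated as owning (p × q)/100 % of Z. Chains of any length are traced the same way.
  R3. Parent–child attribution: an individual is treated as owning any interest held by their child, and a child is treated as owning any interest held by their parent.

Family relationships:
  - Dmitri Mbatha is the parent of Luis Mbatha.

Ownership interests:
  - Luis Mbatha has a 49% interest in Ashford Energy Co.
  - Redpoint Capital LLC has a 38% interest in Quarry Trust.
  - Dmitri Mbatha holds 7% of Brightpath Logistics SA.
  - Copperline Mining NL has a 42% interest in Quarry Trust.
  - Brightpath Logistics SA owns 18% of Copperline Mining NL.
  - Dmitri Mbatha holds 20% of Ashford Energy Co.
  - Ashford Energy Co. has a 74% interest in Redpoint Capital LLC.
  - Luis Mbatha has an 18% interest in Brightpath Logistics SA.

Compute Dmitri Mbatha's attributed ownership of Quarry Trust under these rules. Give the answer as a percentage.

21.2928%

By parent–child attribution (R3), Dmitri Mbatha is treated as also owning Luis Mbatha's interest in Ashford Energy Co, giving 20% + 49% = 69%.
By parent–child attribution (R3), Dmitri Mbatha is treated as also owning Luis Mbatha's interest in Brightpath Logistics SA, giving 7% + 18% = 25%.
Chain via Ashford Energy Co. → Redpoint Capital LLC (R2): 69% × 74% × 38% = 19.4028% of Quarry Trust.
Chain via Brightpath Logistics SA → Copperline Mining NL (R2): 25% × 18% × 42% = 1.89% of Quarry Trust.
Aggregating (R1): 19.4028% + 1.89% = 21.2928%.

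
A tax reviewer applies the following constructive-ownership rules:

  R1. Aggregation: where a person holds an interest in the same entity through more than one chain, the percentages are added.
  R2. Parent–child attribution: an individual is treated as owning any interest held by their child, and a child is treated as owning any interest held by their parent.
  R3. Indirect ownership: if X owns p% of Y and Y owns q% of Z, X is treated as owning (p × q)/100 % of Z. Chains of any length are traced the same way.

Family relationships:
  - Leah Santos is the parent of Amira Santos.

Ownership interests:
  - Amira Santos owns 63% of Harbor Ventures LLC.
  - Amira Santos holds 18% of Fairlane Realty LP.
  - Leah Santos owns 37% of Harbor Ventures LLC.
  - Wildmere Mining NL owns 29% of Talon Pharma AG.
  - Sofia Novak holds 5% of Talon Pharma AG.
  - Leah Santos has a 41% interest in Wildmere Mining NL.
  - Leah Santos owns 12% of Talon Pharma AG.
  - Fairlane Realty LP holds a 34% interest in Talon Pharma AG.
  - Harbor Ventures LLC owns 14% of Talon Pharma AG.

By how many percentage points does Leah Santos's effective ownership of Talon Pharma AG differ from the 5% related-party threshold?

By parent–child attribution (R2), Leah Santos is treated as also owning Amira Santos's interest in Harbor Ventures LLC, giving 37% + 63% = 100%.
By parent–child attribution (R2), Leah Santos is treated as owning Amira Santos's 18% interest in Fairlane Realty LP.
Chain via Wildmere Mining NL (R3): 41% × 29% = 11.89% of Talon Pharma AG.
Chain via Harbor Ventures LLC (R3): 100% × 14% = 14% of Talon Pharma AG.
Direct interest in Talon Pharma AG: 12%.
Chain via Fairlane Realty LP (R3): 18% × 34% = 6.12% of Talon Pharma AG.
Aggregating (R1): 11.89% + 14% + 12% + 6.12% = 44.01%.
44.01% exceeds the 5% threshold by 39.01 percentage points.

39.01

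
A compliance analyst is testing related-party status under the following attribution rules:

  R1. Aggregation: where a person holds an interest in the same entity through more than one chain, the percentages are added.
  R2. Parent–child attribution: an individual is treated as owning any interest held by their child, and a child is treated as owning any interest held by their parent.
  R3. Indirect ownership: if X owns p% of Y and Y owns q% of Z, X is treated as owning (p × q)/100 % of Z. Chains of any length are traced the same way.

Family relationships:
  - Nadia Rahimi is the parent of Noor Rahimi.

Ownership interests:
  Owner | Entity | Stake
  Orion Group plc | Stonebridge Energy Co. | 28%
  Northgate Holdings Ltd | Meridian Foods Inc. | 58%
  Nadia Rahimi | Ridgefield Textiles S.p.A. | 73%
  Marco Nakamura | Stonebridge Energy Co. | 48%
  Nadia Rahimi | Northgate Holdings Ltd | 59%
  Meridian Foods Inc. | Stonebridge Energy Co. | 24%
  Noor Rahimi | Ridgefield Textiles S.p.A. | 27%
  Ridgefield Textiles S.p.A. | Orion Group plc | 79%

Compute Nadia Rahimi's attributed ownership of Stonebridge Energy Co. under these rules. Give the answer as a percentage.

By parent–child attribution (R2), Nadia Rahimi is treated as also owning Noor Rahimi's interest in Ridgefield Textiles S.p.A, giving 73% + 27% = 100%.
Chain via Northgate Holdings Ltd → Meridian Foods Inc. (R3): 59% × 58% × 24% = 8.2128% of Stonebridge Energy Co.
Chain via Ridgefield Textiles S.p.A. → Orion Group plc (R3): 100% × 79% × 28% = 22.12% of Stonebridge Energy Co.
Aggregating (R1): 8.2128% + 22.12% = 30.3328%.

30.3328%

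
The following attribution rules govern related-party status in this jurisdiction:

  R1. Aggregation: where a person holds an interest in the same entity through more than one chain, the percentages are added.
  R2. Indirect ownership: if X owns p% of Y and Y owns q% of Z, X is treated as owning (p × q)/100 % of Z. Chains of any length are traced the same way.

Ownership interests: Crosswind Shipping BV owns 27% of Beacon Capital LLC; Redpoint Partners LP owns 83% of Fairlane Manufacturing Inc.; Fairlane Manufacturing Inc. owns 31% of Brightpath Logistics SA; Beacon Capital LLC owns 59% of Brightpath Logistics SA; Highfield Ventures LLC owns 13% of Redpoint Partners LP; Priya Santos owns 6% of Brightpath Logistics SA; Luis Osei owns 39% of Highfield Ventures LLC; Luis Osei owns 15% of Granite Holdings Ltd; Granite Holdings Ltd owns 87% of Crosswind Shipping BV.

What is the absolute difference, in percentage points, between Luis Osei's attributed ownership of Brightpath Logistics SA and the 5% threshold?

1.616624

Chain via Highfield Ventures LLC → Redpoint Partners LP → Fairlane Manufacturing Inc. (R2): 39% × 13% × 83% × 31% = 1.304511% of Brightpath Logistics SA.
Chain via Granite Holdings Ltd → Crosswind Shipping BV → Beacon Capital LLC (R2): 15% × 87% × 27% × 59% = 2.078865% of Brightpath Logistics SA.
Aggregating (R1): 1.304511% + 2.078865% = 3.383376%.
3.383376% falls short of the 5% threshold by 1.616624 percentage points.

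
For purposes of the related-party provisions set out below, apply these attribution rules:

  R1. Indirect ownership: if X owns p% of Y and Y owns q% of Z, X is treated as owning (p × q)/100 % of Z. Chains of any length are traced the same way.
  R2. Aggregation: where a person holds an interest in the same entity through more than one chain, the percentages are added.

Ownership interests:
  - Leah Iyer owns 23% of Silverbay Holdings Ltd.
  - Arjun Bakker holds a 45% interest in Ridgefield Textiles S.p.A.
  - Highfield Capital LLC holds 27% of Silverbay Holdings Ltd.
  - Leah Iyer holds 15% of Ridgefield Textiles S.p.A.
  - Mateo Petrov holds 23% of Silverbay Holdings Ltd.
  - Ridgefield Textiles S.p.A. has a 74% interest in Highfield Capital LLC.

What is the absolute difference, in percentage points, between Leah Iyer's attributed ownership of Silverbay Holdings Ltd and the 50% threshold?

24.003

Chain via Ridgefield Textiles S.p.A. → Highfield Capital LLC (R1): 15% × 74% × 27% = 2.997% of Silverbay Holdings Ltd.
Direct interest in Silverbay Holdings Ltd: 23%.
Aggregating (R2): 2.997% + 23% = 25.997%.
25.997% falls short of the 50% threshold by 24.003 percentage points.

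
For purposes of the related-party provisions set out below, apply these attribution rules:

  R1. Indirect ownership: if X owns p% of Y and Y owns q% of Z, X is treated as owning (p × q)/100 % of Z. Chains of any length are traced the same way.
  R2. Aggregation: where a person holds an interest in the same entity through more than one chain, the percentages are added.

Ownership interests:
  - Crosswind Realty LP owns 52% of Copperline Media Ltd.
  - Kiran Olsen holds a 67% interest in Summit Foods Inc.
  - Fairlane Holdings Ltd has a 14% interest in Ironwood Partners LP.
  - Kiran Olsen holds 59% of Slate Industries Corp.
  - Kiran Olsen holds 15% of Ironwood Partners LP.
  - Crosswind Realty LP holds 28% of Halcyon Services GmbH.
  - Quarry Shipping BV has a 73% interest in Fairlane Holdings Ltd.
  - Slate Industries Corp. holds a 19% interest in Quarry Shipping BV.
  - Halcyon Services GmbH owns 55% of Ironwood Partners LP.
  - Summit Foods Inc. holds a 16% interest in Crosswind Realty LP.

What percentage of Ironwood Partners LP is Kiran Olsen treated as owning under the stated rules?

17.796542%

Chain via Slate Industries Corp. → Quarry Shipping BV → Fairlane Holdings Ltd (R1): 59% × 19% × 73% × 14% = 1.145662% of Ironwood Partners LP.
Chain via Summit Foods Inc. → Crosswind Realty LP → Halcyon Services GmbH (R1): 67% × 16% × 28% × 55% = 1.65088% of Ironwood Partners LP.
Direct interest in Ironwood Partners LP: 15%.
Aggregating (R2): 1.145662% + 1.65088% + 15% = 17.796542%.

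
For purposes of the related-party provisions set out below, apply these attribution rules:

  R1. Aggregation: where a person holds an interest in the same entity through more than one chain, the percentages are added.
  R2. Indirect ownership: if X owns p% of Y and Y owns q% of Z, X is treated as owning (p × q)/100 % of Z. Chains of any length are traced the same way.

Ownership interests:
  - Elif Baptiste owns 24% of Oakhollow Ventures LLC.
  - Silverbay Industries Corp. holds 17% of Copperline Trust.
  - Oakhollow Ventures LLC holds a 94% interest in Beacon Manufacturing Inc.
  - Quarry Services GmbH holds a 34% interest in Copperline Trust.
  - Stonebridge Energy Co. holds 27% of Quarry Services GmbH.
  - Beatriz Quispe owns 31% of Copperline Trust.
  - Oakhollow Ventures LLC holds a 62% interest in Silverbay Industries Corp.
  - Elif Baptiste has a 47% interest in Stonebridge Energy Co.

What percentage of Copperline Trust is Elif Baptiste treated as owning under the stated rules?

6.8442%

Chain via Oakhollow Ventures LLC → Silverbay Industries Corp. (R2): 24% × 62% × 17% = 2.5296% of Copperline Trust.
Chain via Stonebridge Energy Co. → Quarry Services GmbH (R2): 47% × 27% × 34% = 4.3146% of Copperline Trust.
Aggregating (R1): 2.5296% + 4.3146% = 6.8442%.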